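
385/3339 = 55/477 = 0.12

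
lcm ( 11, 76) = 836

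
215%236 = 215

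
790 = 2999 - 2209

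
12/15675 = 4/5225=0.00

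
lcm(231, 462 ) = 462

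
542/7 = 77 + 3/7 = 77.43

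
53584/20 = 2679 + 1/5 = 2679.20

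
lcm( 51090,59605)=357630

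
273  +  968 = 1241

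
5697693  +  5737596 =11435289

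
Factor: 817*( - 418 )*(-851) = 2^1*11^1*  19^2* 23^1*37^1*43^1=290621606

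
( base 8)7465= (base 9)5305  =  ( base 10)3893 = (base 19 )aeh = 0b111100110101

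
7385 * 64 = 472640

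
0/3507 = 0 = 0.00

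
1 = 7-6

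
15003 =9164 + 5839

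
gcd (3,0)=3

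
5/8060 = 1/1612 = 0.00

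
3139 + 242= 3381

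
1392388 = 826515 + 565873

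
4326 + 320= 4646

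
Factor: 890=2^1*5^1*89^1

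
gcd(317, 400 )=1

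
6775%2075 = 550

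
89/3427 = 89/3427 = 0.03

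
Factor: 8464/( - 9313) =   -  2^4*23^2*67^ ( - 1)*139^( - 1 ) 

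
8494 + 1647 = 10141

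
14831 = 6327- - 8504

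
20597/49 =420 + 17/49  =  420.35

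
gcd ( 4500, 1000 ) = 500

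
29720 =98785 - 69065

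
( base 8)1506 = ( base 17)2f5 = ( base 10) 838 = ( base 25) 18d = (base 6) 3514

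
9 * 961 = 8649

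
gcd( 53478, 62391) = 8913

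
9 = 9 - 0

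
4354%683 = 256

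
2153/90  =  2153/90 = 23.92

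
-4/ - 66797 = 4/66797 = 0.00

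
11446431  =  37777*303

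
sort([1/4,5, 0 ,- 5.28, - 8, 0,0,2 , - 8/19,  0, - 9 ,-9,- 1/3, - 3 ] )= [ - 9 , - 9,  -  8 ,-5.28 ,-3, - 8/19,- 1/3 , 0,0, 0,0,1/4 , 2, 5] 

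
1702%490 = 232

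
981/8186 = 981/8186   =  0.12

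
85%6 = 1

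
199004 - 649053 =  - 450049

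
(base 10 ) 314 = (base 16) 13a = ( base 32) 9q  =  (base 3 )102122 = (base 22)E6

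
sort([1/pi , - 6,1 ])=[ - 6,1/pi,1 ]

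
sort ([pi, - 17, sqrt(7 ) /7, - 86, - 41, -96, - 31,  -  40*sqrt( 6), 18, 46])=[ - 40*sqrt( 6), - 96 ,-86, - 41, - 31, - 17,sqrt(7)/7, pi, 18,46]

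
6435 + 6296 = 12731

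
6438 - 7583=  - 1145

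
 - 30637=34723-65360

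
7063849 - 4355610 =2708239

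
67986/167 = 67986/167 =407.10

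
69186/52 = 1330  +  1/2 = 1330.50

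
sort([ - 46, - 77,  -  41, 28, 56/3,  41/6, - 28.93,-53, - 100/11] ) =[  -  77, - 53,  -  46, - 41, - 28.93,-100/11, 41/6,56/3  ,  28 ] 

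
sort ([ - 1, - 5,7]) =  [ - 5, - 1, 7 ]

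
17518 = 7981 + 9537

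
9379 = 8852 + 527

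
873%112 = 89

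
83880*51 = 4277880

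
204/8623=204/8623  =  0.02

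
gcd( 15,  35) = 5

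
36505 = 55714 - 19209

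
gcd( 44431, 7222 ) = 157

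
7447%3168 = 1111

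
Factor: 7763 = 7^1*1109^1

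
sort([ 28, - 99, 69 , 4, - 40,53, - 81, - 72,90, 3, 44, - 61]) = [- 99 ,-81, - 72, -61, - 40 , 3, 4,28 , 44,53 , 69,  90] 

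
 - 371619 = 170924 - 542543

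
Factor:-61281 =-3^2*11^1*619^1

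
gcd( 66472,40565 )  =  7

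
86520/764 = 21630/191 =113.25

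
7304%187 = 11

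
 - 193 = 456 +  - 649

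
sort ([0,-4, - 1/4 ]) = [ - 4, - 1/4,0 ]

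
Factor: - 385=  - 5^1* 7^1*11^1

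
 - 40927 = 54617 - 95544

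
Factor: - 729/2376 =-2^(-3 )*3^3 *11^( - 1) =- 27/88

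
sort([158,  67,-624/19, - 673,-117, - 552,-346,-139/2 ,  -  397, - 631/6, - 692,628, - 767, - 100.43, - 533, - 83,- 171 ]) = [-767,-692, - 673, - 552 ,-533, - 397, - 346,  -  171, - 117,  -  631/6,  -  100.43,-83 ,  -  139/2, - 624/19,67,158,628 ] 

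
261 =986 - 725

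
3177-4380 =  - 1203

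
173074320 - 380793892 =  - 207719572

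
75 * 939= 70425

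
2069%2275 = 2069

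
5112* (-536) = - 2740032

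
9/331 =9/331=0.03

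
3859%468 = 115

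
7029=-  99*( - 71 )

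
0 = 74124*0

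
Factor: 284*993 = 282012 = 2^2*3^1*71^1 * 331^1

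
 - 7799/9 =  -  867 + 4/9 = - 866.56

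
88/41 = 88/41  =  2.15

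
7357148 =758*9706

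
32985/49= 673  +  8/49 = 673.16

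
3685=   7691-4006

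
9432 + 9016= 18448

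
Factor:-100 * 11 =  - 2^2*5^2 * 11^1 = - 1100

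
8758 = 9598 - 840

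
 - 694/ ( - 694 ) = 1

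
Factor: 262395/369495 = 3^ ( - 1) * 7^2 * 23^(  -  1 ) = 49/69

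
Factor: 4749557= 4749557^1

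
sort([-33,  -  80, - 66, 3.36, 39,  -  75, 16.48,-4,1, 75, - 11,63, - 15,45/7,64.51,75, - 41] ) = [ - 80, - 75, - 66, - 41, - 33,-15, - 11, - 4, 1,3.36,45/7,16.48,39,63,64.51,75  ,  75 ] 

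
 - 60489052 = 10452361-70941413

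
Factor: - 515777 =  - 515777^1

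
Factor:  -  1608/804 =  - 2^1 = - 2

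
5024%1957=1110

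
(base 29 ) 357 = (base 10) 2675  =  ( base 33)2F2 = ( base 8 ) 5163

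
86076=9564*9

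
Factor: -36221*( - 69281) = 2509427101 = 29^2*1249^1*2389^1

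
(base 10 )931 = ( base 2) 1110100011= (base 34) RD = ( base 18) 2fd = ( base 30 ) 111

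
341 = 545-204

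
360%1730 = 360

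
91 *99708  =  9073428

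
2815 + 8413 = 11228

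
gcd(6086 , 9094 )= 2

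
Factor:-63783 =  - 3^2 * 19^1*373^1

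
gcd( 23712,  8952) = 24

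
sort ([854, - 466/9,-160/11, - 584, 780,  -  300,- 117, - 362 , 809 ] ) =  [ - 584, - 362,-300, -117, - 466/9 , - 160/11,780,809,  854]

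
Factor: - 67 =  - 67^1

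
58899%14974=13977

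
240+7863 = 8103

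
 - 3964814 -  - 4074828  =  110014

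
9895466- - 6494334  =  16389800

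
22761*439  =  9992079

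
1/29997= 1/29997= 0.00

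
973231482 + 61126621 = 1034358103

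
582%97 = 0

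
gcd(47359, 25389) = 13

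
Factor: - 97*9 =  - 873=-  3^2*97^1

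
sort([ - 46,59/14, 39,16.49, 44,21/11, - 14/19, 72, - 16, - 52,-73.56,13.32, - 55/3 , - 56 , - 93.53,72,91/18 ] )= [  -  93.53,  -  73.56,  -  56, - 52, - 46, - 55/3,-16,-14/19,21/11,59/14,91/18,13.32,16.49,39,44,72, 72]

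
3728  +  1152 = 4880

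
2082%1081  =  1001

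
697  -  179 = 518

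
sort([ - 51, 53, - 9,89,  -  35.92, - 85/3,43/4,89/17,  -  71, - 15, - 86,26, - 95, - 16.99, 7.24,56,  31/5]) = [-95,- 86,-71, - 51, - 35.92,-85/3, - 16.99,-15,  -  9,89/17,31/5, 7.24, 43/4,26,53, 56,  89] 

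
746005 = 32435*23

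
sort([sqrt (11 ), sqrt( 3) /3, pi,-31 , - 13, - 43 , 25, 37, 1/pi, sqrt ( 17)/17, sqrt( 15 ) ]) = [ - 43, - 31,-13, sqrt ( 17)/17,1/pi,sqrt( 3 )/3, pi, sqrt( 11), sqrt (15), 25, 37 ] 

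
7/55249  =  7/55249 =0.00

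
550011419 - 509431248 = 40580171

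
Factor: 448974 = 2^1*3^2*24943^1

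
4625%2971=1654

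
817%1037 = 817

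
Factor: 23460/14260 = 51/31 = 3^1*17^1*31^(-1)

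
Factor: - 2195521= - 2195521^1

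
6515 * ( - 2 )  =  -13030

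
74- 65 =9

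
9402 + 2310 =11712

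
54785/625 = 87 + 82/125 = 87.66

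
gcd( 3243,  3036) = 69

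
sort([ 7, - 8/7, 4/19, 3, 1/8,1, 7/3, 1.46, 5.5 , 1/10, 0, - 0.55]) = [- 8/7, - 0.55 , 0, 1/10,1/8, 4/19, 1,1.46,7/3,  3, 5.5, 7] 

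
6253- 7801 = - 1548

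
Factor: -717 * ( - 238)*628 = 107165688=   2^3*3^1 * 7^1*17^1*157^1 * 239^1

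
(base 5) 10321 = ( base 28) PB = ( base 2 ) 1011000111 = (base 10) 711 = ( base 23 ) 17l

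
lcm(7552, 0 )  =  0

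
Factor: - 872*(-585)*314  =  160177680 = 2^4 * 3^2*5^1*13^1 * 109^1*157^1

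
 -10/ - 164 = 5/82 = 0.06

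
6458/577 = 6458/577 = 11.19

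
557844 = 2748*203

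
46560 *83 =3864480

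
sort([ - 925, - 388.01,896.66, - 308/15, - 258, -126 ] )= [ - 925, - 388.01, - 258, - 126, - 308/15, 896.66] 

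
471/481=471/481 = 0.98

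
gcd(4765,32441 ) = 1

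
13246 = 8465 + 4781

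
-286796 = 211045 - 497841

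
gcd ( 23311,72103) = 1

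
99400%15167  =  8398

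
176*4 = 704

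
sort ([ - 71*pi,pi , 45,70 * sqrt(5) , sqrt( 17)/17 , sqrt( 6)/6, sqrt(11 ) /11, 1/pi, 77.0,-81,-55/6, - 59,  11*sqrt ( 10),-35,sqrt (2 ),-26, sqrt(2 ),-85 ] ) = [-71* pi, - 85, - 81 ,- 59,-35, - 26,-55/6 , sqrt( 17)/17,sqrt(11)/11, 1/pi,sqrt( 6)/6, sqrt(2 ), sqrt(2 ), pi, 11*sqrt( 10 ) , 45,77.0 , 70 * sqrt(5) ]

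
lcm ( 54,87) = 1566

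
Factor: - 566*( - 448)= 2^7*7^1*283^1 =253568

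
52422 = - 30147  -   - 82569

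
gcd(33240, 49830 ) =30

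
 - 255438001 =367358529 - 622796530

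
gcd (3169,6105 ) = 1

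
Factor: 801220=2^2*5^1*7^1 * 59^1*97^1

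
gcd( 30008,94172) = 4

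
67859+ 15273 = 83132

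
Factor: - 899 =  - 29^1 *31^1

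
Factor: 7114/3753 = 2^1*3^( - 3)*139^( - 1)*3557^1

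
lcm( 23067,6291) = 69201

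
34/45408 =17/22704 =0.00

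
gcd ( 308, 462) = 154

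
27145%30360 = 27145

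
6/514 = 3/257 = 0.01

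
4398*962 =4230876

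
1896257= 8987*211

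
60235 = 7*8605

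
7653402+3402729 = 11056131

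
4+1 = 5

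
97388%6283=3143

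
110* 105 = 11550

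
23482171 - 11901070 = 11581101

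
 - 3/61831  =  -1+61828/61831 = - 0.00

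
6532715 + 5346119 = 11878834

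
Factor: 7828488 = 2^3 * 3^5*4027^1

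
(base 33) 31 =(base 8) 144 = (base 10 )100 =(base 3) 10201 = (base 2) 1100100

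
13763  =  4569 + 9194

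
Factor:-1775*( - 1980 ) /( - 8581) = -2^2*3^2*5^3*11^1*71^1*8581^( - 1) = - 3514500/8581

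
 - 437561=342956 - 780517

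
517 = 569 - 52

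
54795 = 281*195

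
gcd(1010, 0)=1010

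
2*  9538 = 19076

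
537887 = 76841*7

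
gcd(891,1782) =891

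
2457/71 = 34 + 43/71 = 34.61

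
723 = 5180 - 4457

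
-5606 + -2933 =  - 8539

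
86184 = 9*9576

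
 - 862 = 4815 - 5677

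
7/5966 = 7/5966 = 0.00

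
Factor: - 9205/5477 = -5^1 * 7^1*263^1*5477^( - 1 )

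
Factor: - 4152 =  - 2^3*3^1  *173^1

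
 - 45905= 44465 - 90370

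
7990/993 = 8 + 46/993= 8.05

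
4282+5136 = 9418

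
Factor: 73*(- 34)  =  - 2482  =  -2^1*17^1*73^1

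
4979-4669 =310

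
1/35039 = 1/35039 = 0.00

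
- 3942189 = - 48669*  81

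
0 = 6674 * 0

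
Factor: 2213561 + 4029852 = 6243413 = 11^1* 557^1*1019^1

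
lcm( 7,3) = 21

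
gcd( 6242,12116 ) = 2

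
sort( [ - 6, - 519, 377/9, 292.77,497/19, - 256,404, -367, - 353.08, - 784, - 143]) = [ - 784, - 519,-367, - 353.08, -256, - 143,  -  6,  497/19,377/9,292.77,404]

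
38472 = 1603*24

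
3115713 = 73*42681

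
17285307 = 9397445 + 7887862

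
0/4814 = 0 = 0.00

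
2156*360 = 776160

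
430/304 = 215/152   =  1.41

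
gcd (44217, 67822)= 1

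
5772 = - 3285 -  - 9057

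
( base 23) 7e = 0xAF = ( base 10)175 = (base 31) 5K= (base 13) 106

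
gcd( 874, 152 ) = 38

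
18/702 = 1/39 = 0.03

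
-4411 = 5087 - 9498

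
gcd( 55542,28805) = 1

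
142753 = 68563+74190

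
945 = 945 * 1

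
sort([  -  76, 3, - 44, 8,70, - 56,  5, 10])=[ - 76,  -  56, - 44,3,5, 8, 10,70] 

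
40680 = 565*72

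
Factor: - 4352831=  - 7^1*621833^1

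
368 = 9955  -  9587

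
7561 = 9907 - 2346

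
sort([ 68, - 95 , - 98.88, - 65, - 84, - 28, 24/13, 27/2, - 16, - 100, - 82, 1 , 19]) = [ - 100, - 98.88, - 95, - 84,-82, - 65, - 28, - 16,1,24/13, 27/2, 19,68 ]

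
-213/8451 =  - 71/2817 = - 0.03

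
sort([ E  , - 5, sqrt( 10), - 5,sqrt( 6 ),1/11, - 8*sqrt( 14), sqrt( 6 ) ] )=[ - 8*sqrt( 14) ,  -  5, - 5,1/11,sqrt( 6), sqrt (6 ),E, sqrt( 10)]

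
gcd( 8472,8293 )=1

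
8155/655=12+ 59/131 = 12.45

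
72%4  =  0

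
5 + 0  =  5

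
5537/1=5537 =5537.00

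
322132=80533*4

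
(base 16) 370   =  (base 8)1560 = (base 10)880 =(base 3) 1012121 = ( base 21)1KJ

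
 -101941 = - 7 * 14563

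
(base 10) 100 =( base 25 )40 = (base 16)64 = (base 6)244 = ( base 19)55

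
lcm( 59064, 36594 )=3366648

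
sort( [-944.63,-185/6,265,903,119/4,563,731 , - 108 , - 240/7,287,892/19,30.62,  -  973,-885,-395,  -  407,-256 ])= [-973,-944.63,-885,-407,-395,-256,-108, - 240/7,-185/6 , 119/4,30.62,892/19,265 , 287,  563 , 731, 903]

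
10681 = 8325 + 2356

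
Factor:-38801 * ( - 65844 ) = 2^2*3^2*7^1*23^1*31^1 * 59^1*241^1=2554813044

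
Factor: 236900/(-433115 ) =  - 460/841 = - 2^2*5^1*23^1*29^( - 2 )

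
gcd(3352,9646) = 2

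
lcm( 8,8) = 8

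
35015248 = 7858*4456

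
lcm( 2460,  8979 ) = 179580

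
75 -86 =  - 11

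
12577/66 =190 + 37/66 = 190.56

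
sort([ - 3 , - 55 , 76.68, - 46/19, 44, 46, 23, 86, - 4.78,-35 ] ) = [ - 55, - 35 , - 4.78, - 3,-46/19, 23  ,  44, 46, 76.68, 86] 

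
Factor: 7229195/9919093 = 5^1*277^ ( - 1 )*311^1*4649^1*35809^( - 1 ) 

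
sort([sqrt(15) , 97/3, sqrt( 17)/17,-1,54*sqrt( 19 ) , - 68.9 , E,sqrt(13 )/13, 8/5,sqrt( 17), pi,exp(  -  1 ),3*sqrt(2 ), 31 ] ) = [ - 68.9,- 1,sqrt(  17) /17,  sqrt( 13 ) /13,exp( - 1),8/5,E,  pi,sqrt(15 ) , sqrt(17 ),3*sqrt( 2),31,97/3 , 54 * sqrt ( 19 ) ] 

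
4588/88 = 1147/22 = 52.14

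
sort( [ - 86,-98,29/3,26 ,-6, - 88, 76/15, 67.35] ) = [- 98, -88,  -  86,-6,  76/15, 29/3,26, 67.35] 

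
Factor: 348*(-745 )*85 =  - 2^2*3^1*5^2*17^1*29^1*149^1 = - 22037100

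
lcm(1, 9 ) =9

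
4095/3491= 1 + 604/3491 = 1.17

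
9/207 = 1/23  =  0.04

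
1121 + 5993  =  7114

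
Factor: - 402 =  - 2^1*3^1*67^1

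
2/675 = 2/675 =0.00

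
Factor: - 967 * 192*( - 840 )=2^9 * 3^2  *5^1 * 7^1*967^1 = 155957760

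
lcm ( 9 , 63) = 63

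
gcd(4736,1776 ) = 592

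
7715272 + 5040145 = 12755417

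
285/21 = 13 +4/7=13.57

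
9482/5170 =431/235= 1.83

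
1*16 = 16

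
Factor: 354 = 2^1*3^1*59^1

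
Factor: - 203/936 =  - 2^( - 3)*3^( - 2 )*7^1 * 13^(  -  1)*29^1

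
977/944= 977/944= 1.03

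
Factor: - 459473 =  - 7^2 * 9377^1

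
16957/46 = 16957/46=368.63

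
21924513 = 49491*443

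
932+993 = 1925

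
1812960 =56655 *32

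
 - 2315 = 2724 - 5039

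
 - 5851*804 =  - 4704204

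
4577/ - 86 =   -  4577/86= -53.22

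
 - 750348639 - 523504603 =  - 1273853242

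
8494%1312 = 622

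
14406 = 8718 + 5688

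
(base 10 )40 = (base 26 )1E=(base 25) 1f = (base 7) 55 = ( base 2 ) 101000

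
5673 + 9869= 15542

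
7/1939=1/277 = 0.00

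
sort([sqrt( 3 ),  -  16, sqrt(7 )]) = [ - 16 , sqrt( 3 ),  sqrt( 7 )] 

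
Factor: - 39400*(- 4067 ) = 160239800 = 2^3*5^2*7^2*83^1*197^1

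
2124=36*59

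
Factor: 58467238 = 2^1*29233619^1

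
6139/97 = 63 + 28/97 = 63.29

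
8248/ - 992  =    -  9  +  85/124 = - 8.31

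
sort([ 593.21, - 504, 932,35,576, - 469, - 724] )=[-724, - 504,-469, 35,576,593.21, 932]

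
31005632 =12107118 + 18898514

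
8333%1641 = 128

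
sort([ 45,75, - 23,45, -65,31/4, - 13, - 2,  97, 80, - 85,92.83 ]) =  [ - 85, - 65, - 23, - 13 , - 2, 31/4, 45,45,75,80,92.83,97] 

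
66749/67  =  996 + 17/67 = 996.25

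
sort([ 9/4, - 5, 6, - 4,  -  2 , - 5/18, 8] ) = [ - 5,-4, - 2,  -  5/18, 9/4,6, 8]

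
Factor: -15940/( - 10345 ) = 2^2*797^1*2069^( - 1) = 3188/2069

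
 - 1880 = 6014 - 7894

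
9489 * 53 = 502917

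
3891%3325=566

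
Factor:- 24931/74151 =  - 233/693 = - 3^(-2 )*7^ ( - 1 )*11^( - 1)*233^1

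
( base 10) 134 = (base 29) 4i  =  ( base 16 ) 86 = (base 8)206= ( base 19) 71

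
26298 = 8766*3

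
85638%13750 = 3138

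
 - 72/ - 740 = 18/185 = 0.10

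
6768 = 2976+3792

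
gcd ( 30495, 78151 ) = 1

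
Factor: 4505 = 5^1*17^1*53^1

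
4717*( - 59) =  - 278303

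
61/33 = 1+28/33 = 1.85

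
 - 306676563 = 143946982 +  - 450623545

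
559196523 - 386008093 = 173188430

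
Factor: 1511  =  1511^1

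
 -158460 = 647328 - 805788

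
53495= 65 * 823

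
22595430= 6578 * 3435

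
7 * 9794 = 68558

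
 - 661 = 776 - 1437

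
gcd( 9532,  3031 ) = 1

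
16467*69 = 1136223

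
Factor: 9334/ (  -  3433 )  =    -  2^1 * 13^1*359^1 *3433^(  -  1 )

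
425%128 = 41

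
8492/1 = 8492 = 8492.00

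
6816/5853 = 1  +  321/1951 = 1.16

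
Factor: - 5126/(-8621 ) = 22/37 =2^1 * 11^1*  37^( - 1 ) 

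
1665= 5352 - 3687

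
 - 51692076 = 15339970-67032046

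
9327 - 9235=92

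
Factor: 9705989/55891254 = 2^(-1)*3^(  -  1)*509^(  -  1 )*18301^( - 1 )*9705989^1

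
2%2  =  0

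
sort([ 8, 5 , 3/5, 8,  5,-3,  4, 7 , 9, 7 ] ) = [ - 3, 3/5, 4 , 5,5, 7,7, 8, 8, 9 ]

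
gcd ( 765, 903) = 3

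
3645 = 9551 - 5906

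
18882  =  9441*2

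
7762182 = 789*9838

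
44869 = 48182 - 3313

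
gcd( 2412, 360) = 36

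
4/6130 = 2/3065=0.00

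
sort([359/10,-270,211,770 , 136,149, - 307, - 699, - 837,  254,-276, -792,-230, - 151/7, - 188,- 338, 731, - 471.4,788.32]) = [ - 837,-792, - 699 ,-471.4,  -  338,-307,-276,  -  270 , - 230, - 188, - 151/7,359/10 , 136,149, 211,  254, 731, 770,788.32]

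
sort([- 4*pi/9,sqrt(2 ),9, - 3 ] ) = [  -  3 , - 4 * pi/9,sqrt( 2) , 9]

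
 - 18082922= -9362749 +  - 8720173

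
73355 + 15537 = 88892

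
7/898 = 7/898 = 0.01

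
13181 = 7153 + 6028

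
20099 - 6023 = 14076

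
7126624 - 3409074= 3717550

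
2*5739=11478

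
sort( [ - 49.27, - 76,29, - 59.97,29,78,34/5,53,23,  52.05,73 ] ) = [ - 76, - 59.97 , - 49.27,34/5,23, 29, 29,52.05,53, 73,78] 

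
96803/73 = 1326 + 5/73=1326.07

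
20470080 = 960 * 21323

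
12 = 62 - 50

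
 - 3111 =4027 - 7138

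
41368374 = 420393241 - 379024867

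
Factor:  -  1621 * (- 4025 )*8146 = 2^1*5^2*7^1 * 23^1*1621^1 * 4073^1 = 53148780650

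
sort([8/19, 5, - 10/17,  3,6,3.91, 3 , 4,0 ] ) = [ - 10/17, 0,8/19, 3,3,3.91, 4, 5 , 6]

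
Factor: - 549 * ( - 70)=38430=2^1*3^2 * 5^1 * 7^1*61^1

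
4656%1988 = 680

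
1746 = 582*3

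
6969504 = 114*61136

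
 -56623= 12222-68845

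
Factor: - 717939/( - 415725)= 3^1 * 5^( - 2)*23^( - 1)*331^1= 993/575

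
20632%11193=9439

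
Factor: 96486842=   2^1 * 48243421^1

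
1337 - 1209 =128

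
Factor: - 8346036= - 2^2*3^1*695503^1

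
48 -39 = 9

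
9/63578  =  9/63578 =0.00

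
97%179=97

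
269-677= -408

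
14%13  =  1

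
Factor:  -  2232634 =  -2^1*1116317^1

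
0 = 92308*0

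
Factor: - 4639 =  - 4639^1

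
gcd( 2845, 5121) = 569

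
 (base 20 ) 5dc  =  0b100011100000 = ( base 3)10010011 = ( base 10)2272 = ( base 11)1786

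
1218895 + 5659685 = 6878580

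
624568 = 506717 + 117851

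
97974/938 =48987/469= 104.45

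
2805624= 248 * 11313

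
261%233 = 28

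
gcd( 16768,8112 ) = 16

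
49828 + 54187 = 104015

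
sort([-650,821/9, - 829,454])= [ - 829,  -  650,821/9,454 ] 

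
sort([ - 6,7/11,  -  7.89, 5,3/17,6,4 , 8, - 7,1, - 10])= [ - 10, - 7.89, - 7, - 6,3/17, 7/11, 1,  4, 5, 6,8 ] 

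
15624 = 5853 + 9771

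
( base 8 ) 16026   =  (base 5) 212230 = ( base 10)7190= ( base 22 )eii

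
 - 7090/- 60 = 709/6 = 118.17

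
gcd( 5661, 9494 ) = 1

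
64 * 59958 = 3837312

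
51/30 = 17/10 = 1.70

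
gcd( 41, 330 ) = 1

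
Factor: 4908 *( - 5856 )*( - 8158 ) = 2^8 *3^2*61^1*409^1*4079^1 = 234471101184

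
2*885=1770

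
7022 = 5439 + 1583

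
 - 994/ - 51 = 19 +25/51 = 19.49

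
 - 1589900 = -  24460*65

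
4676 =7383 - 2707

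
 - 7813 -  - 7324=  - 489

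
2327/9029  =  2327/9029 = 0.26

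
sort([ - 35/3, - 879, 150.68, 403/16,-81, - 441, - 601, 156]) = [-879, - 601, - 441, - 81, - 35/3, 403/16,150.68, 156]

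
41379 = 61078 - 19699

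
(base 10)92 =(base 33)2Q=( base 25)3H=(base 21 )48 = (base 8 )134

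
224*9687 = 2169888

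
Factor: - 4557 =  -3^1 * 7^2*31^1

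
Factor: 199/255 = 3^(-1)*5^(-1 )*17^( - 1) * 199^1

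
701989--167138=869127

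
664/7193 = 664/7193=0.09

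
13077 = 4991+8086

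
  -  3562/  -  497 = 3562/497=7.17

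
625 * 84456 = 52785000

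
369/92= 4 +1/92 = 4.01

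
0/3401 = 0 = 0.00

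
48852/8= 6106 + 1/2= 6106.50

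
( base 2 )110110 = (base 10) 54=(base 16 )36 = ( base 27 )20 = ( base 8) 66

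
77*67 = 5159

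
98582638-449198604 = -350615966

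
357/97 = 357/97 = 3.68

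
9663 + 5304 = 14967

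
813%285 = 243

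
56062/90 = 622+41/45 = 622.91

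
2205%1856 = 349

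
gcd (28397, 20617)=389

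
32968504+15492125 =48460629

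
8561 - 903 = 7658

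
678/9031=678/9031  =  0.08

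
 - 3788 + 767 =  -3021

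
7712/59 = 7712/59 = 130.71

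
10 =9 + 1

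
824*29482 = 24293168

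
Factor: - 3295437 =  - 3^1*1098479^1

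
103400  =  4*25850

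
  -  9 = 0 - 9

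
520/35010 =52/3501 = 0.01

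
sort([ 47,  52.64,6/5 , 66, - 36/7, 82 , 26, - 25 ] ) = [ - 25, - 36/7,6/5, 26 , 47, 52.64,66 , 82 ] 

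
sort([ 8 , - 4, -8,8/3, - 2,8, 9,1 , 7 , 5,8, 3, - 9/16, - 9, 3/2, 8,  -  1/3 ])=[ - 9, - 8, - 4, - 2,-9/16,  -  1/3,1,3/2,8/3,3,  5,  7, 8,8,8,  8, 9]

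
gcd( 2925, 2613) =39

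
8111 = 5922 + 2189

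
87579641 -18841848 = 68737793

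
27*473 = 12771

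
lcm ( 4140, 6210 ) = 12420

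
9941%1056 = 437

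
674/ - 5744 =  - 337/2872 = - 0.12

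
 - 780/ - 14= 55 + 5/7 =55.71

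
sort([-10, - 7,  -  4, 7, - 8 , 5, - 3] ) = [ - 10, -8, - 7, - 4, - 3, 5, 7] 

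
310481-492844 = - 182363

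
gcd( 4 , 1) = 1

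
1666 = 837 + 829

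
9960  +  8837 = 18797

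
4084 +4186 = 8270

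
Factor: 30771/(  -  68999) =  - 3^2*7^( - 1)*13^1*263^1*9857^( - 1 ) 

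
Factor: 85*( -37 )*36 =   -  2^2*3^2*5^1*17^1*37^1 = - 113220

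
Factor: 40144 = 2^4*13^1 * 193^1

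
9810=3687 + 6123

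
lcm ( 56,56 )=56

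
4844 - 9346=-4502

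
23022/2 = 11511 = 11511.00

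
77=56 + 21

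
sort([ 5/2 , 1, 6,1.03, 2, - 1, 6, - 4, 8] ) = [ - 4, - 1, 1,1.03, 2, 5/2, 6, 6,  8] 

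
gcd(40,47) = 1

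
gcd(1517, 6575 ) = 1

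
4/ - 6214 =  - 2/3107 = -0.00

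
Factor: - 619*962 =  -2^1*13^1*37^1*619^1=-595478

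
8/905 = 8/905 = 0.01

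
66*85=5610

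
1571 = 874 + 697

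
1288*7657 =9862216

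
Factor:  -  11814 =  - 2^1 * 3^1*11^1*179^1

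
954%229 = 38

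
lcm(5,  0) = 0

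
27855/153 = 3095/17 = 182.06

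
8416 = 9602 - 1186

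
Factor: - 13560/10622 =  - 60/47 = - 2^2*3^1*5^1*47^( - 1 )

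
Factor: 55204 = 2^2*37^1 *373^1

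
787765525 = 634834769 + 152930756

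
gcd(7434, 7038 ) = 18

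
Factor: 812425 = 5^2*32497^1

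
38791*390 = 15128490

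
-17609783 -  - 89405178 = 71795395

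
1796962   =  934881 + 862081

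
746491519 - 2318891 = 744172628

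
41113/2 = 41113/2 = 20556.50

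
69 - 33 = 36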